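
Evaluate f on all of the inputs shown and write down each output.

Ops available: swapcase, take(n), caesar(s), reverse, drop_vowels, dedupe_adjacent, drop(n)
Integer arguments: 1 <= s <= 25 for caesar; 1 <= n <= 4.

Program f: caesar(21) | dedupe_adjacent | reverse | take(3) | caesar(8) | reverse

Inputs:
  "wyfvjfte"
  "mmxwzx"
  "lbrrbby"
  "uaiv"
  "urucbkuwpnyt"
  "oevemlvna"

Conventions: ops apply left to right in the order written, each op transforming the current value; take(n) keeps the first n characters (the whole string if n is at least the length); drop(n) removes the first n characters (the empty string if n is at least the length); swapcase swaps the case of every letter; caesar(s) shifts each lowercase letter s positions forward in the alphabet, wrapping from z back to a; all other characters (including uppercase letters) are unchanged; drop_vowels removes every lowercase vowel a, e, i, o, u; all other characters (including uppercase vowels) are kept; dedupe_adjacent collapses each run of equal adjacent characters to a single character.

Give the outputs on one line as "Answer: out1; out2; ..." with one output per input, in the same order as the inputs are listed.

Execution, op by op:
  "wyfvjfte" -> "rtaqeaoz" -> "rtaqeaoz" -> "zoaeqatr" -> "zoa" -> "hwi" -> "iwh"
  "mmxwzx" -> "hhsrus" -> "hsrus" -> "sursh" -> "sur" -> "acz" -> "zca"
  "lbrrbby" -> "gwmmwwt" -> "gwmwt" -> "twmwg" -> "twm" -> "beu" -> "ueb"
  "uaiv" -> "pvdq" -> "pvdq" -> "qdvp" -> "qdv" -> "yld" -> "dly"
  "urucbkuwpnyt" -> "pmpxwfprkito" -> "pmpxwfprkito" -> "otikrpfwxpmp" -> "oti" -> "wbq" -> "qbw"
  "oevemlvna" -> "jzqzhgqiv" -> "jzqzhgqiv" -> "viqghzqzj" -> "viq" -> "dqy" -> "yqd"

"iwh"; "zca"; "ueb"; "dly"; "qbw"; "yqd"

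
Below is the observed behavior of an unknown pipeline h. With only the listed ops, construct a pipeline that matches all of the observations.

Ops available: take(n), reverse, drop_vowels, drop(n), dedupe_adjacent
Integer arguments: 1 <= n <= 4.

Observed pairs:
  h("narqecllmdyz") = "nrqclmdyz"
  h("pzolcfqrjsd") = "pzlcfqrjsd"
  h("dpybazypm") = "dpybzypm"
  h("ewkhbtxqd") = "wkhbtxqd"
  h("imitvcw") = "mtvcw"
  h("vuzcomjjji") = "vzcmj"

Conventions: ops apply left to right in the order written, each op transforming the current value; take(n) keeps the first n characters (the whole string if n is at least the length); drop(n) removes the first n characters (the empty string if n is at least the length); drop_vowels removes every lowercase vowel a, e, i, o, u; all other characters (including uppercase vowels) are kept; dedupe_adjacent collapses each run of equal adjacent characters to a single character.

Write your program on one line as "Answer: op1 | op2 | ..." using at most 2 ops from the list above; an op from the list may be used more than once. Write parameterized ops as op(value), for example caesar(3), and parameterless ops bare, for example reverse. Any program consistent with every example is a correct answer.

dedupe_adjacent | drop_vowels

Check, running the answer program on each example:
  "narqecllmdyz" -> "narqeclmdyz" -> "nrqclmdyz"
  "pzolcfqrjsd" -> "pzolcfqrjsd" -> "pzlcfqrjsd"
  "dpybazypm" -> "dpybazypm" -> "dpybzypm"
  "ewkhbtxqd" -> "ewkhbtxqd" -> "wkhbtxqd"
  "imitvcw" -> "imitvcw" -> "mtvcw"
  "vuzcomjjji" -> "vuzcomji" -> "vzcmj"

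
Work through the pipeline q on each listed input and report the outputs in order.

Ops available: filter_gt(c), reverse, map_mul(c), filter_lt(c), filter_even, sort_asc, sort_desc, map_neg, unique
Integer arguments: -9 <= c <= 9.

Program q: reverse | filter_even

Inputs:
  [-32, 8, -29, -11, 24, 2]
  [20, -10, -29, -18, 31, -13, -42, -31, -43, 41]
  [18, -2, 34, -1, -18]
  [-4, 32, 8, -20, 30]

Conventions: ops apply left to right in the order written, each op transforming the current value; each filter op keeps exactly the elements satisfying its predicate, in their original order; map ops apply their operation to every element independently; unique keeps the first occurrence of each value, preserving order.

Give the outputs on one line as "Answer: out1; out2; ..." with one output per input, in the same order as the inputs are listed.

Execution, op by op:
  [-32, 8, -29, -11, 24, 2] -> [2, 24, -11, -29, 8, -32] -> [2, 24, 8, -32]
  [20, -10, -29, -18, 31, -13, -42, -31, -43, 41] -> [41, -43, -31, -42, -13, 31, -18, -29, -10, 20] -> [-42, -18, -10, 20]
  [18, -2, 34, -1, -18] -> [-18, -1, 34, -2, 18] -> [-18, 34, -2, 18]
  [-4, 32, 8, -20, 30] -> [30, -20, 8, 32, -4] -> [30, -20, 8, 32, -4]

[2, 24, 8, -32]; [-42, -18, -10, 20]; [-18, 34, -2, 18]; [30, -20, 8, 32, -4]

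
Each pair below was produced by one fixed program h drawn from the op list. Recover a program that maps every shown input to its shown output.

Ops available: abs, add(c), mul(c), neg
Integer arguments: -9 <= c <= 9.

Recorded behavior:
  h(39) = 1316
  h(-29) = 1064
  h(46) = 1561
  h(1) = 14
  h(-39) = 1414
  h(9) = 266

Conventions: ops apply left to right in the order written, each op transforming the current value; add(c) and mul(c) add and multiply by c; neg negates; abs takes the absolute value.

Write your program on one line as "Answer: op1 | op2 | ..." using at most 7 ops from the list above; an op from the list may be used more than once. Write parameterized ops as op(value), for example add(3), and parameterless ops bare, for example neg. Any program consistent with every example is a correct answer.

mul(-5) | neg | add(-7) | neg | mul(-7) | abs

Check, running the answer program on each example:
  39 -> -195 -> 195 -> 188 -> -188 -> 1316 -> 1316
  -29 -> 145 -> -145 -> -152 -> 152 -> -1064 -> 1064
  46 -> -230 -> 230 -> 223 -> -223 -> 1561 -> 1561
  1 -> -5 -> 5 -> -2 -> 2 -> -14 -> 14
  -39 -> 195 -> -195 -> -202 -> 202 -> -1414 -> 1414
  9 -> -45 -> 45 -> 38 -> -38 -> 266 -> 266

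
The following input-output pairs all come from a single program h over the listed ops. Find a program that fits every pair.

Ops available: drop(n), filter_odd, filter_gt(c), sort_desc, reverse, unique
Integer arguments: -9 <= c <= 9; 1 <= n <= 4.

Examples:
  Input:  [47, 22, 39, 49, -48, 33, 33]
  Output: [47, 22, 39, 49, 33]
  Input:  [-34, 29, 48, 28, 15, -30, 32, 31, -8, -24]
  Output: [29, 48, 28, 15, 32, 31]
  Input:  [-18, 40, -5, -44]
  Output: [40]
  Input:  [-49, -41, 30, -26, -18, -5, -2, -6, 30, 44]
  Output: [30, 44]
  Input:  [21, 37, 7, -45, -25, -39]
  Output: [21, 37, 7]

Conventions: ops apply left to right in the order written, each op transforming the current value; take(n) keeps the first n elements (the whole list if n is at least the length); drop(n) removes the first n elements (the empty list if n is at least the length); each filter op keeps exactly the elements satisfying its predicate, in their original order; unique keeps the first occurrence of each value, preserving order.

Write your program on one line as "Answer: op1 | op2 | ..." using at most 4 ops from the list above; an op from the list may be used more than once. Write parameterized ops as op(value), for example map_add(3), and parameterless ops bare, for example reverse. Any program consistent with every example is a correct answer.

reverse | unique | reverse | filter_gt(4)

Check, running the answer program on each example:
  [47, 22, 39, 49, -48, 33, 33] -> [33, 33, -48, 49, 39, 22, 47] -> [33, -48, 49, 39, 22, 47] -> [47, 22, 39, 49, -48, 33] -> [47, 22, 39, 49, 33]
  [-34, 29, 48, 28, 15, -30, 32, 31, -8, -24] -> [-24, -8, 31, 32, -30, 15, 28, 48, 29, -34] -> [-24, -8, 31, 32, -30, 15, 28, 48, 29, -34] -> [-34, 29, 48, 28, 15, -30, 32, 31, -8, -24] -> [29, 48, 28, 15, 32, 31]
  [-18, 40, -5, -44] -> [-44, -5, 40, -18] -> [-44, -5, 40, -18] -> [-18, 40, -5, -44] -> [40]
  [-49, -41, 30, -26, -18, -5, -2, -6, 30, 44] -> [44, 30, -6, -2, -5, -18, -26, 30, -41, -49] -> [44, 30, -6, -2, -5, -18, -26, -41, -49] -> [-49, -41, -26, -18, -5, -2, -6, 30, 44] -> [30, 44]
  [21, 37, 7, -45, -25, -39] -> [-39, -25, -45, 7, 37, 21] -> [-39, -25, -45, 7, 37, 21] -> [21, 37, 7, -45, -25, -39] -> [21, 37, 7]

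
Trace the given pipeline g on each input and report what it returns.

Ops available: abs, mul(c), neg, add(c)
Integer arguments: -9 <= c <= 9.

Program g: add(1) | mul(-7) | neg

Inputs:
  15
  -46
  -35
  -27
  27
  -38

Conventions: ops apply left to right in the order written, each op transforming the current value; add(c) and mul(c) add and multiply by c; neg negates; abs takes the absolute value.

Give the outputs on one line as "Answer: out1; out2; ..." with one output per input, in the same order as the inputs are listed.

Execution, op by op:
  15 -> 16 -> -112 -> 112
  -46 -> -45 -> 315 -> -315
  -35 -> -34 -> 238 -> -238
  -27 -> -26 -> 182 -> -182
  27 -> 28 -> -196 -> 196
  -38 -> -37 -> 259 -> -259

112; -315; -238; -182; 196; -259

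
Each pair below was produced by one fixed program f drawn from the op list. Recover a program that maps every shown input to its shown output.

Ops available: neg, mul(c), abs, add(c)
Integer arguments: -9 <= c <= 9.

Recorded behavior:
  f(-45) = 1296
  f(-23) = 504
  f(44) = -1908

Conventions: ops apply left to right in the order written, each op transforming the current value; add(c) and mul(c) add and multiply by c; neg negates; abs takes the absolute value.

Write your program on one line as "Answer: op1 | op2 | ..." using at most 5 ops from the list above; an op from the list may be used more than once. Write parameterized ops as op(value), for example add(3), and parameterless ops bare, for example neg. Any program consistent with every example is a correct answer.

neg | add(-9) | mul(-1) | mul(6) | mul(-6)

Check, running the answer program on each example:
  -45 -> 45 -> 36 -> -36 -> -216 -> 1296
  -23 -> 23 -> 14 -> -14 -> -84 -> 504
  44 -> -44 -> -53 -> 53 -> 318 -> -1908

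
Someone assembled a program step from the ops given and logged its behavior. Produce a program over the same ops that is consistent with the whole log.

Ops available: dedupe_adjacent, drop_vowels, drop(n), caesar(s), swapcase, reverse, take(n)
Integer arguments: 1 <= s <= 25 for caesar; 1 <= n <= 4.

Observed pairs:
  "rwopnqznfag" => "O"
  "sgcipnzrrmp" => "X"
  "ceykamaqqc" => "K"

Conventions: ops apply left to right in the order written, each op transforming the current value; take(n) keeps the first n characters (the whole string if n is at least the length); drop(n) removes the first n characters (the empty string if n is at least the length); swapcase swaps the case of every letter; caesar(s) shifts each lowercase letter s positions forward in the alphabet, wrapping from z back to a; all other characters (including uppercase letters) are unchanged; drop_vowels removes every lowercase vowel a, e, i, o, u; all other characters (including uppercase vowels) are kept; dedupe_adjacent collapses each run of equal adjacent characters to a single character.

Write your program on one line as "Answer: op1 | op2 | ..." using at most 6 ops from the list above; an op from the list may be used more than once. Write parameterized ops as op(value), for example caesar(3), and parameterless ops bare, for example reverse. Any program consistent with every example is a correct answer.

drop_vowels | caesar(8) | swapcase | reverse | take(1)

Check, running the answer program on each example:
  "rwopnqznfag" -> "rwpnqznfg" -> "zexvyhvno" -> "ZEXVYHVNO" -> "ONVHYVXEZ" -> "O"
  "sgcipnzrrmp" -> "sgcpnzrrmp" -> "aokxvhzzux" -> "AOKXVHZZUX" -> "XUZZHVXKOA" -> "X"
  "ceykamaqqc" -> "cykmqqc" -> "kgsuyyk" -> "KGSUYYK" -> "KYYUSGK" -> "K"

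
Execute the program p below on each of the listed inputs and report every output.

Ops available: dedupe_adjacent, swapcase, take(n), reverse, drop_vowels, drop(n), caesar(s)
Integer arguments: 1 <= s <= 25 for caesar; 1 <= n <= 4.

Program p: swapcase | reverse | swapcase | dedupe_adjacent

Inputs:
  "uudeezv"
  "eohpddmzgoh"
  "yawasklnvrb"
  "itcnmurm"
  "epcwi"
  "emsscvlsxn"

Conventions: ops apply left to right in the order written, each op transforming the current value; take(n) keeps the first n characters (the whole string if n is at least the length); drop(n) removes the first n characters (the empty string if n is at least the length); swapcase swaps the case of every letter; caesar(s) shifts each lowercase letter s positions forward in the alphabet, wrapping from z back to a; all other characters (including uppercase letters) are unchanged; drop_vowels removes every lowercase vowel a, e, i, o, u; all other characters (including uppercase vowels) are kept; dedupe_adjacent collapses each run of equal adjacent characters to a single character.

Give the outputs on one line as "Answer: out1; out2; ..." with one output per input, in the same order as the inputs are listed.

Execution, op by op:
  "uudeezv" -> "UUDEEZV" -> "VZEEDUU" -> "vzeeduu" -> "vzedu"
  "eohpddmzgoh" -> "EOHPDDMZGOH" -> "HOGZMDDPHOE" -> "hogzmddphoe" -> "hogzmdphoe"
  "yawasklnvrb" -> "YAWASKLNVRB" -> "BRVNLKSAWAY" -> "brvnlksaway" -> "brvnlksaway"
  "itcnmurm" -> "ITCNMURM" -> "MRUMNCTI" -> "mrumncti" -> "mrumncti"
  "epcwi" -> "EPCWI" -> "IWCPE" -> "iwcpe" -> "iwcpe"
  "emsscvlsxn" -> "EMSSCVLSXN" -> "NXSLVCSSME" -> "nxslvcssme" -> "nxslvcsme"

"vzedu"; "hogzmdphoe"; "brvnlksaway"; "mrumncti"; "iwcpe"; "nxslvcsme"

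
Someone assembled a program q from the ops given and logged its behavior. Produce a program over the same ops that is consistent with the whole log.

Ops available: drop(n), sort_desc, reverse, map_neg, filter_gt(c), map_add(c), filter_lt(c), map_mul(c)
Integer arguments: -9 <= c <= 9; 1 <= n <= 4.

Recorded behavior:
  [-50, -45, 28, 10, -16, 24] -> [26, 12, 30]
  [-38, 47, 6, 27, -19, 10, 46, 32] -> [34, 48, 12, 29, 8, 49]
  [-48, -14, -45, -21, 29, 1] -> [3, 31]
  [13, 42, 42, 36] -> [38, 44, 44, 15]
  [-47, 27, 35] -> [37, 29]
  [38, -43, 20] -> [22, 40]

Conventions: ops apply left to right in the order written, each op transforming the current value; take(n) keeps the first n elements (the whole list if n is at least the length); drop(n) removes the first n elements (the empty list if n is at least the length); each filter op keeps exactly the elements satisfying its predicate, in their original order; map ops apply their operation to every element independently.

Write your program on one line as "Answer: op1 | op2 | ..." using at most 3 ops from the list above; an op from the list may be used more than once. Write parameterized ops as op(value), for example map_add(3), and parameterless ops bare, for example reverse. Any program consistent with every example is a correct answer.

map_add(2) | reverse | filter_gt(-7)

Check, running the answer program on each example:
  [-50, -45, 28, 10, -16, 24] -> [-48, -43, 30, 12, -14, 26] -> [26, -14, 12, 30, -43, -48] -> [26, 12, 30]
  [-38, 47, 6, 27, -19, 10, 46, 32] -> [-36, 49, 8, 29, -17, 12, 48, 34] -> [34, 48, 12, -17, 29, 8, 49, -36] -> [34, 48, 12, 29, 8, 49]
  [-48, -14, -45, -21, 29, 1] -> [-46, -12, -43, -19, 31, 3] -> [3, 31, -19, -43, -12, -46] -> [3, 31]
  [13, 42, 42, 36] -> [15, 44, 44, 38] -> [38, 44, 44, 15] -> [38, 44, 44, 15]
  [-47, 27, 35] -> [-45, 29, 37] -> [37, 29, -45] -> [37, 29]
  [38, -43, 20] -> [40, -41, 22] -> [22, -41, 40] -> [22, 40]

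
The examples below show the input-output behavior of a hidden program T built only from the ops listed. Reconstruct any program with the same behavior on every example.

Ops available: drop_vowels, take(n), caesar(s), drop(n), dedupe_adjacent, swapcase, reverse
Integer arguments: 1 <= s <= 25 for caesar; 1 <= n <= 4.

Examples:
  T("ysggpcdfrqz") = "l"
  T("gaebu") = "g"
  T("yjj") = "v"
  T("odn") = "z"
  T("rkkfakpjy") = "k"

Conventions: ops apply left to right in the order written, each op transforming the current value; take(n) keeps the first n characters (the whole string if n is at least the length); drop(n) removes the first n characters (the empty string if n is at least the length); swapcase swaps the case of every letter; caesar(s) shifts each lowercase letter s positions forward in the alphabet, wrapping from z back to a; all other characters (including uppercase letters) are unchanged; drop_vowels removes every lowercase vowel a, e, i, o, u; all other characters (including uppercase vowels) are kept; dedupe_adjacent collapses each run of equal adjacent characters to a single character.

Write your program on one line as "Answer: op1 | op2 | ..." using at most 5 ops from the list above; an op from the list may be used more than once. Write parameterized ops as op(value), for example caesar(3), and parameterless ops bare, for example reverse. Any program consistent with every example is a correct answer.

reverse | take(3) | caesar(14) | caesar(24) | take(1)

Check, running the answer program on each example:
  "ysggpcdfrqz" -> "zqrfdcpggsy" -> "zqr" -> "nef" -> "lcd" -> "l"
  "gaebu" -> "ubeag" -> "ube" -> "ips" -> "gnq" -> "g"
  "yjj" -> "jjy" -> "jjy" -> "xxm" -> "vvk" -> "v"
  "odn" -> "ndo" -> "ndo" -> "brc" -> "zpa" -> "z"
  "rkkfakpjy" -> "yjpkafkkr" -> "yjp" -> "mxd" -> "kvb" -> "k"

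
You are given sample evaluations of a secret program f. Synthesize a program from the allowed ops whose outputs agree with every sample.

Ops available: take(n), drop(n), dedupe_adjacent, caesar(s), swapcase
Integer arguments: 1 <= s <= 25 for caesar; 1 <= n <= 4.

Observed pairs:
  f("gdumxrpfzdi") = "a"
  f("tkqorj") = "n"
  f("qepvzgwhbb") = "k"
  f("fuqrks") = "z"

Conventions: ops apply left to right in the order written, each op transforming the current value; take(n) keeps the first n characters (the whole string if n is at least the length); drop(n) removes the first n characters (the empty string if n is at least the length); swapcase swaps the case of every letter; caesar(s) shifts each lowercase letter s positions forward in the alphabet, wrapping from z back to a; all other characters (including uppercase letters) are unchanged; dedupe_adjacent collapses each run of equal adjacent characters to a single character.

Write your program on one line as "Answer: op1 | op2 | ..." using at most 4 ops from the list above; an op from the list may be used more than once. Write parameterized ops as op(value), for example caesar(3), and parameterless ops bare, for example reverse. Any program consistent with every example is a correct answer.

caesar(5) | caesar(15) | take(1)

Check, running the answer program on each example:
  "gdumxrpfzdi" -> "lizrcwukein" -> "axogrljztxc" -> "a"
  "tkqorj" -> "ypvtwo" -> "nekild" -> "n"
  "qepvzgwhbb" -> "vjuaelbmgg" -> "kyjptaqbvv" -> "k"
  "fuqrks" -> "kzvwpx" -> "zoklem" -> "z"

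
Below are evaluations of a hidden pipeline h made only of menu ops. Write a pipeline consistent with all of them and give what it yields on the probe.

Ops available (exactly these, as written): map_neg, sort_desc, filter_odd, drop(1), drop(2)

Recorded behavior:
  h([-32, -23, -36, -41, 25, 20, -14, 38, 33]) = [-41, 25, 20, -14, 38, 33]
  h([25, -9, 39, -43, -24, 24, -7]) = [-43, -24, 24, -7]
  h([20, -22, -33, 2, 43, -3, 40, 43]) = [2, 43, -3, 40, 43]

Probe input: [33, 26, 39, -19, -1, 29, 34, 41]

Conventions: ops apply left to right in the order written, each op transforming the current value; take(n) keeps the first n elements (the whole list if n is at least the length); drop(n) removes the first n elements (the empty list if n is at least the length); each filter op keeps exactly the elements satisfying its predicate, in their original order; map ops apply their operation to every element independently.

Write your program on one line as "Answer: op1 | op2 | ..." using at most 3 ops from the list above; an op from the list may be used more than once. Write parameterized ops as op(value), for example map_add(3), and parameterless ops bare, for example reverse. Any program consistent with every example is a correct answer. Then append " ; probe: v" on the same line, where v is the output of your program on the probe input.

drop(2) | drop(1) ; probe: [-19, -1, 29, 34, 41]

Check, running the answer program on each example:
  [-32, -23, -36, -41, 25, 20, -14, 38, 33] -> [-36, -41, 25, 20, -14, 38, 33] -> [-41, 25, 20, -14, 38, 33]
  [25, -9, 39, -43, -24, 24, -7] -> [39, -43, -24, 24, -7] -> [-43, -24, 24, -7]
  [20, -22, -33, 2, 43, -3, 40, 43] -> [-33, 2, 43, -3, 40, 43] -> [2, 43, -3, 40, 43]
  probe: [33, 26, 39, -19, -1, 29, 34, 41] -> [39, -19, -1, 29, 34, 41] -> [-19, -1, 29, 34, 41]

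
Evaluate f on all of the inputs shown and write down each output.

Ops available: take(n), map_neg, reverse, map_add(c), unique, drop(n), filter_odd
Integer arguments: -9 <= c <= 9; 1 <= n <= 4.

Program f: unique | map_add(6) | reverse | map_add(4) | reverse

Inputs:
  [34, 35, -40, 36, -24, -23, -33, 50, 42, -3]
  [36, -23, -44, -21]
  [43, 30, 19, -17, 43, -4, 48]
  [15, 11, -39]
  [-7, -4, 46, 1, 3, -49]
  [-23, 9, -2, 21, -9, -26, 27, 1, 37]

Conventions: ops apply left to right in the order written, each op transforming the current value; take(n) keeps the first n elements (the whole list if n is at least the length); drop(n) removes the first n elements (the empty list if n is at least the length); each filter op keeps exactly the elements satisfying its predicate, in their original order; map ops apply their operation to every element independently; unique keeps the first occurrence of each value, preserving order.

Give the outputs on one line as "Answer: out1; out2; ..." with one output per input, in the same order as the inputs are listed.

Execution, op by op:
  [34, 35, -40, 36, -24, -23, -33, 50, 42, -3] -> [34, 35, -40, 36, -24, -23, -33, 50, 42, -3] -> [40, 41, -34, 42, -18, -17, -27, 56, 48, 3] -> [3, 48, 56, -27, -17, -18, 42, -34, 41, 40] -> [7, 52, 60, -23, -13, -14, 46, -30, 45, 44] -> [44, 45, -30, 46, -14, -13, -23, 60, 52, 7]
  [36, -23, -44, -21] -> [36, -23, -44, -21] -> [42, -17, -38, -15] -> [-15, -38, -17, 42] -> [-11, -34, -13, 46] -> [46, -13, -34, -11]
  [43, 30, 19, -17, 43, -4, 48] -> [43, 30, 19, -17, -4, 48] -> [49, 36, 25, -11, 2, 54] -> [54, 2, -11, 25, 36, 49] -> [58, 6, -7, 29, 40, 53] -> [53, 40, 29, -7, 6, 58]
  [15, 11, -39] -> [15, 11, -39] -> [21, 17, -33] -> [-33, 17, 21] -> [-29, 21, 25] -> [25, 21, -29]
  [-7, -4, 46, 1, 3, -49] -> [-7, -4, 46, 1, 3, -49] -> [-1, 2, 52, 7, 9, -43] -> [-43, 9, 7, 52, 2, -1] -> [-39, 13, 11, 56, 6, 3] -> [3, 6, 56, 11, 13, -39]
  [-23, 9, -2, 21, -9, -26, 27, 1, 37] -> [-23, 9, -2, 21, -9, -26, 27, 1, 37] -> [-17, 15, 4, 27, -3, -20, 33, 7, 43] -> [43, 7, 33, -20, -3, 27, 4, 15, -17] -> [47, 11, 37, -16, 1, 31, 8, 19, -13] -> [-13, 19, 8, 31, 1, -16, 37, 11, 47]

[44, 45, -30, 46, -14, -13, -23, 60, 52, 7]; [46, -13, -34, -11]; [53, 40, 29, -7, 6, 58]; [25, 21, -29]; [3, 6, 56, 11, 13, -39]; [-13, 19, 8, 31, 1, -16, 37, 11, 47]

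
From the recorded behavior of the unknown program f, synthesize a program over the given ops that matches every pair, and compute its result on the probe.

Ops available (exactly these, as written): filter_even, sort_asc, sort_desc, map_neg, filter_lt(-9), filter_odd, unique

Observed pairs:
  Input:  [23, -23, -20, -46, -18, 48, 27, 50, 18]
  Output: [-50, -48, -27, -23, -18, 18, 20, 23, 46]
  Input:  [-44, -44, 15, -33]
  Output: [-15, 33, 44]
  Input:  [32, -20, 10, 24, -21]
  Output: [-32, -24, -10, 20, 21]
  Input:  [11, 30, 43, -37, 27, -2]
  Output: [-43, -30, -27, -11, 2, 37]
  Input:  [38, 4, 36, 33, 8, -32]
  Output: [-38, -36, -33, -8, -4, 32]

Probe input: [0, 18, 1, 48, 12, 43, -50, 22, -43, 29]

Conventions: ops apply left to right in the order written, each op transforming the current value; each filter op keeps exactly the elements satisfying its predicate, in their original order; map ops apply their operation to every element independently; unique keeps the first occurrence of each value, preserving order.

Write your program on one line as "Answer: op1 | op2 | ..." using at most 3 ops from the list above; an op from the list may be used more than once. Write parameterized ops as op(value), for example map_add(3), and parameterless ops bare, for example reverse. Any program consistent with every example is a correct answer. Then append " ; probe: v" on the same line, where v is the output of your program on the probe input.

unique | sort_desc | map_neg ; probe: [-48, -43, -29, -22, -18, -12, -1, 0, 43, 50]

Check, running the answer program on each example:
  [23, -23, -20, -46, -18, 48, 27, 50, 18] -> [23, -23, -20, -46, -18, 48, 27, 50, 18] -> [50, 48, 27, 23, 18, -18, -20, -23, -46] -> [-50, -48, -27, -23, -18, 18, 20, 23, 46]
  [-44, -44, 15, -33] -> [-44, 15, -33] -> [15, -33, -44] -> [-15, 33, 44]
  [32, -20, 10, 24, -21] -> [32, -20, 10, 24, -21] -> [32, 24, 10, -20, -21] -> [-32, -24, -10, 20, 21]
  [11, 30, 43, -37, 27, -2] -> [11, 30, 43, -37, 27, -2] -> [43, 30, 27, 11, -2, -37] -> [-43, -30, -27, -11, 2, 37]
  [38, 4, 36, 33, 8, -32] -> [38, 4, 36, 33, 8, -32] -> [38, 36, 33, 8, 4, -32] -> [-38, -36, -33, -8, -4, 32]
  probe: [0, 18, 1, 48, 12, 43, -50, 22, -43, 29] -> [0, 18, 1, 48, 12, 43, -50, 22, -43, 29] -> [48, 43, 29, 22, 18, 12, 1, 0, -43, -50] -> [-48, -43, -29, -22, -18, -12, -1, 0, 43, 50]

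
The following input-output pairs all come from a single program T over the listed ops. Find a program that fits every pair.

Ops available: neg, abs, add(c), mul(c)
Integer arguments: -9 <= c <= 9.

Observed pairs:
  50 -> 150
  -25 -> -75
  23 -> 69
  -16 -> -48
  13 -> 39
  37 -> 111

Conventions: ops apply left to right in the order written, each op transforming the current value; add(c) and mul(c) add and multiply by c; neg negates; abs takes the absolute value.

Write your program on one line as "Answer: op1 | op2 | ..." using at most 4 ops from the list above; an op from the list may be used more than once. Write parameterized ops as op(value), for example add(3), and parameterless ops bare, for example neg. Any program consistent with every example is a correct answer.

neg | mul(3) | neg

Check, running the answer program on each example:
  50 -> -50 -> -150 -> 150
  -25 -> 25 -> 75 -> -75
  23 -> -23 -> -69 -> 69
  -16 -> 16 -> 48 -> -48
  13 -> -13 -> -39 -> 39
  37 -> -37 -> -111 -> 111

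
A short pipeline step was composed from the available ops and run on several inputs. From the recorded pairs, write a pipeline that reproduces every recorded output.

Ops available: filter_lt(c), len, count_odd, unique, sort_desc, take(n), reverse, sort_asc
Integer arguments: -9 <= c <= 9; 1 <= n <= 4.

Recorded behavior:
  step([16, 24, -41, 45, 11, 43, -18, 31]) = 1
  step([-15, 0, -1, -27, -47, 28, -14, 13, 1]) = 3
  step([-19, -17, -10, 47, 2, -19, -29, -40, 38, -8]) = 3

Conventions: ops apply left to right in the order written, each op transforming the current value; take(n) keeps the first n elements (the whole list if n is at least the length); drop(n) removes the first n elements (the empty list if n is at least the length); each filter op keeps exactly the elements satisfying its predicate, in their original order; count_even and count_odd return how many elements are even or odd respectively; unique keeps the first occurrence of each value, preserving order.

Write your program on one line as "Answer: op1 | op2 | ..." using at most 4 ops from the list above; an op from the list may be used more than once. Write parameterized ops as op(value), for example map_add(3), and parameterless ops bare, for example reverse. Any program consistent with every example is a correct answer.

unique | sort_desc | filter_lt(-1) | count_odd

Check, running the answer program on each example:
  [16, 24, -41, 45, 11, 43, -18, 31] -> [16, 24, -41, 45, 11, 43, -18, 31] -> [45, 43, 31, 24, 16, 11, -18, -41] -> [-18, -41] -> 1
  [-15, 0, -1, -27, -47, 28, -14, 13, 1] -> [-15, 0, -1, -27, -47, 28, -14, 13, 1] -> [28, 13, 1, 0, -1, -14, -15, -27, -47] -> [-14, -15, -27, -47] -> 3
  [-19, -17, -10, 47, 2, -19, -29, -40, 38, -8] -> [-19, -17, -10, 47, 2, -29, -40, 38, -8] -> [47, 38, 2, -8, -10, -17, -19, -29, -40] -> [-8, -10, -17, -19, -29, -40] -> 3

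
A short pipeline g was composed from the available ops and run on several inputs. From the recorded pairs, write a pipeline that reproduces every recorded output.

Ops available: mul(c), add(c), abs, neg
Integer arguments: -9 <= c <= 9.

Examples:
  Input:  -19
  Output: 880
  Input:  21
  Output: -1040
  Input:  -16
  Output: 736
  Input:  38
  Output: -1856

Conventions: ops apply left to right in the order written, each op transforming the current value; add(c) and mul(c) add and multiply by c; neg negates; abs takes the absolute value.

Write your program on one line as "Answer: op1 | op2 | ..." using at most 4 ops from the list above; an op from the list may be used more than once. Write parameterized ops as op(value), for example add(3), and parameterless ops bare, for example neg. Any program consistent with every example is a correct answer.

mul(-6) | add(-4) | mul(8)

Check, running the answer program on each example:
  -19 -> 114 -> 110 -> 880
  21 -> -126 -> -130 -> -1040
  -16 -> 96 -> 92 -> 736
  38 -> -228 -> -232 -> -1856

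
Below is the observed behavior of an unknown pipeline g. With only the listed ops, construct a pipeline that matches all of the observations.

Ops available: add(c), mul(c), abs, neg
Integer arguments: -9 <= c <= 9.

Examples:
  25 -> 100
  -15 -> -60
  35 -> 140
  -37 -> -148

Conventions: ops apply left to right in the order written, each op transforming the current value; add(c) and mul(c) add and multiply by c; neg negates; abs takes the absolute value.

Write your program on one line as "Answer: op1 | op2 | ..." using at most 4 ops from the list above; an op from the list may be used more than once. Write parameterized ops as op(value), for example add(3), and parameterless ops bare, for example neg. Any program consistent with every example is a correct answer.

neg | mul(4) | mul(-1)

Check, running the answer program on each example:
  25 -> -25 -> -100 -> 100
  -15 -> 15 -> 60 -> -60
  35 -> -35 -> -140 -> 140
  -37 -> 37 -> 148 -> -148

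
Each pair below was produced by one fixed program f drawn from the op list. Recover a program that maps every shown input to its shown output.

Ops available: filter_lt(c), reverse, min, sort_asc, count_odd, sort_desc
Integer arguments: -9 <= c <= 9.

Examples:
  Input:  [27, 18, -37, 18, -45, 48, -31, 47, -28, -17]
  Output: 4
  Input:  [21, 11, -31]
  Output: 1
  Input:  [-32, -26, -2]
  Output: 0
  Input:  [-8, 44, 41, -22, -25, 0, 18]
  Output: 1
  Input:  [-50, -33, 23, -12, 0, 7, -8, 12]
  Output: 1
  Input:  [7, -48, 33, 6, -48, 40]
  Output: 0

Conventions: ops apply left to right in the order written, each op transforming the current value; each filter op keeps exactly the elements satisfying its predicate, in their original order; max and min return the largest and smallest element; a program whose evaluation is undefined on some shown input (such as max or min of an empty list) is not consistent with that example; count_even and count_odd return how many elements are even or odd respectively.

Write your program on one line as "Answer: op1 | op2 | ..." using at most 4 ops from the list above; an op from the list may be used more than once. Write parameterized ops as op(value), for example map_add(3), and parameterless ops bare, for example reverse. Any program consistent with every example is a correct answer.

sort_asc | filter_lt(-6) | count_odd

Check, running the answer program on each example:
  [27, 18, -37, 18, -45, 48, -31, 47, -28, -17] -> [-45, -37, -31, -28, -17, 18, 18, 27, 47, 48] -> [-45, -37, -31, -28, -17] -> 4
  [21, 11, -31] -> [-31, 11, 21] -> [-31] -> 1
  [-32, -26, -2] -> [-32, -26, -2] -> [-32, -26] -> 0
  [-8, 44, 41, -22, -25, 0, 18] -> [-25, -22, -8, 0, 18, 41, 44] -> [-25, -22, -8] -> 1
  [-50, -33, 23, -12, 0, 7, -8, 12] -> [-50, -33, -12, -8, 0, 7, 12, 23] -> [-50, -33, -12, -8] -> 1
  [7, -48, 33, 6, -48, 40] -> [-48, -48, 6, 7, 33, 40] -> [-48, -48] -> 0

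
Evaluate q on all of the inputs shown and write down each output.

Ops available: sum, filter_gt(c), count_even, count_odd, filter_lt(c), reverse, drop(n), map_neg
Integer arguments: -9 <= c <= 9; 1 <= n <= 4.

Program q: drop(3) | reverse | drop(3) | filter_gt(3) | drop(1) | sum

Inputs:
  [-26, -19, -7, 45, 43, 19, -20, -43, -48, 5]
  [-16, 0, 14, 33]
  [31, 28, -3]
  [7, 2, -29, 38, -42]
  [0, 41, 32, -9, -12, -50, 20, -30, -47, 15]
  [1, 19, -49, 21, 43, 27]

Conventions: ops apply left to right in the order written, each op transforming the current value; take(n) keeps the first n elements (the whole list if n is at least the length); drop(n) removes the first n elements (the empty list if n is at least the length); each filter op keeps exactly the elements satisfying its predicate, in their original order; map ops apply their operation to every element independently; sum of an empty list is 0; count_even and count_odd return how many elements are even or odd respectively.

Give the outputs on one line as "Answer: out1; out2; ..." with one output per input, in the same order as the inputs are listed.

Execution, op by op:
  [-26, -19, -7, 45, 43, 19, -20, -43, -48, 5] -> [45, 43, 19, -20, -43, -48, 5] -> [5, -48, -43, -20, 19, 43, 45] -> [-20, 19, 43, 45] -> [19, 43, 45] -> [43, 45] -> 88
  [-16, 0, 14, 33] -> [33] -> [33] -> [] -> [] -> [] -> 0
  [31, 28, -3] -> [] -> [] -> [] -> [] -> [] -> 0
  [7, 2, -29, 38, -42] -> [38, -42] -> [-42, 38] -> [] -> [] -> [] -> 0
  [0, 41, 32, -9, -12, -50, 20, -30, -47, 15] -> [-9, -12, -50, 20, -30, -47, 15] -> [15, -47, -30, 20, -50, -12, -9] -> [20, -50, -12, -9] -> [20] -> [] -> 0
  [1, 19, -49, 21, 43, 27] -> [21, 43, 27] -> [27, 43, 21] -> [] -> [] -> [] -> 0

88; 0; 0; 0; 0; 0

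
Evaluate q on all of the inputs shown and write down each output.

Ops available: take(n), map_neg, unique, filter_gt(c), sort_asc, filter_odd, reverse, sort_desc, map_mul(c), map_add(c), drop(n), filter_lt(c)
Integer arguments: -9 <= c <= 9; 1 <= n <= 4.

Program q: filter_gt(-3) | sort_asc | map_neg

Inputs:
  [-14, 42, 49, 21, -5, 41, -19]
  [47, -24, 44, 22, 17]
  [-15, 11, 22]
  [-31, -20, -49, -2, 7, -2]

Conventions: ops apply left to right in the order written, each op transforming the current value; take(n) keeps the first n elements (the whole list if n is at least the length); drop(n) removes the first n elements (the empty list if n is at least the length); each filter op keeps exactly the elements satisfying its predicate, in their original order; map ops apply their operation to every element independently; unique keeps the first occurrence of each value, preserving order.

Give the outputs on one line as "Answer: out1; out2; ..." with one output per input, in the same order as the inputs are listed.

Execution, op by op:
  [-14, 42, 49, 21, -5, 41, -19] -> [42, 49, 21, 41] -> [21, 41, 42, 49] -> [-21, -41, -42, -49]
  [47, -24, 44, 22, 17] -> [47, 44, 22, 17] -> [17, 22, 44, 47] -> [-17, -22, -44, -47]
  [-15, 11, 22] -> [11, 22] -> [11, 22] -> [-11, -22]
  [-31, -20, -49, -2, 7, -2] -> [-2, 7, -2] -> [-2, -2, 7] -> [2, 2, -7]

[-21, -41, -42, -49]; [-17, -22, -44, -47]; [-11, -22]; [2, 2, -7]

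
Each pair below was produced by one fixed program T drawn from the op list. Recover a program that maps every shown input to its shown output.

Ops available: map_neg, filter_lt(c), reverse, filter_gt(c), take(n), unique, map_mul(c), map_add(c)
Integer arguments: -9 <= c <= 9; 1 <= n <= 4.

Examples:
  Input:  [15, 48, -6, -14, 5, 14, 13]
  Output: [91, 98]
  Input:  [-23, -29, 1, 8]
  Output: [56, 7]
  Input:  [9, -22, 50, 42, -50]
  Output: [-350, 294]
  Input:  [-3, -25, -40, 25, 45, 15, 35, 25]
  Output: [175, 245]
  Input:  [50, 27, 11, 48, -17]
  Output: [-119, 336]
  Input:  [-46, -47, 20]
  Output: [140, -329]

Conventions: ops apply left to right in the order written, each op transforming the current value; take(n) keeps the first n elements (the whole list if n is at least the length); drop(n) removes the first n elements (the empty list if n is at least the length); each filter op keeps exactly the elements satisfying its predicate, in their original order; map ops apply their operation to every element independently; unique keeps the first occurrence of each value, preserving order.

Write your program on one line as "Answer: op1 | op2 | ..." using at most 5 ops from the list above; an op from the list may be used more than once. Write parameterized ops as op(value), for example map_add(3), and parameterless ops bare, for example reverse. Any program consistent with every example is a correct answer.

map_neg | reverse | take(2) | map_mul(-7)

Check, running the answer program on each example:
  [15, 48, -6, -14, 5, 14, 13] -> [-15, -48, 6, 14, -5, -14, -13] -> [-13, -14, -5, 14, 6, -48, -15] -> [-13, -14] -> [91, 98]
  [-23, -29, 1, 8] -> [23, 29, -1, -8] -> [-8, -1, 29, 23] -> [-8, -1] -> [56, 7]
  [9, -22, 50, 42, -50] -> [-9, 22, -50, -42, 50] -> [50, -42, -50, 22, -9] -> [50, -42] -> [-350, 294]
  [-3, -25, -40, 25, 45, 15, 35, 25] -> [3, 25, 40, -25, -45, -15, -35, -25] -> [-25, -35, -15, -45, -25, 40, 25, 3] -> [-25, -35] -> [175, 245]
  [50, 27, 11, 48, -17] -> [-50, -27, -11, -48, 17] -> [17, -48, -11, -27, -50] -> [17, -48] -> [-119, 336]
  [-46, -47, 20] -> [46, 47, -20] -> [-20, 47, 46] -> [-20, 47] -> [140, -329]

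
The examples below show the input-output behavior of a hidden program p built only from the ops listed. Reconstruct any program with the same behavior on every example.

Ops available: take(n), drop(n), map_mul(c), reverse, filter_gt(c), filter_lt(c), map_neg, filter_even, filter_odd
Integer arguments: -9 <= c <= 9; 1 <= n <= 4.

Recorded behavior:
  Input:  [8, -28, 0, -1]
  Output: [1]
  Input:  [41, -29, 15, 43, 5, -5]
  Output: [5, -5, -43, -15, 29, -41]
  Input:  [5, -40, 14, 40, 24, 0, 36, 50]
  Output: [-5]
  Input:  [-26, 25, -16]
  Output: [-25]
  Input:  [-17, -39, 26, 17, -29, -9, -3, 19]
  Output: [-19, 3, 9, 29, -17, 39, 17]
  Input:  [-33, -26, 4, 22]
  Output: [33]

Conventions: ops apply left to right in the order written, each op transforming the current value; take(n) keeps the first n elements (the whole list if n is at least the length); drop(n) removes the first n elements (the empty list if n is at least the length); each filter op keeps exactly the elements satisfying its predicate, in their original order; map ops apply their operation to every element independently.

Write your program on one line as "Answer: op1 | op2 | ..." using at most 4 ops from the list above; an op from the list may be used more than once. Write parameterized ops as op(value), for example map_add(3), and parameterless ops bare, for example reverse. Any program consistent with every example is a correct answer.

filter_odd | map_neg | reverse

Check, running the answer program on each example:
  [8, -28, 0, -1] -> [-1] -> [1] -> [1]
  [41, -29, 15, 43, 5, -5] -> [41, -29, 15, 43, 5, -5] -> [-41, 29, -15, -43, -5, 5] -> [5, -5, -43, -15, 29, -41]
  [5, -40, 14, 40, 24, 0, 36, 50] -> [5] -> [-5] -> [-5]
  [-26, 25, -16] -> [25] -> [-25] -> [-25]
  [-17, -39, 26, 17, -29, -9, -3, 19] -> [-17, -39, 17, -29, -9, -3, 19] -> [17, 39, -17, 29, 9, 3, -19] -> [-19, 3, 9, 29, -17, 39, 17]
  [-33, -26, 4, 22] -> [-33] -> [33] -> [33]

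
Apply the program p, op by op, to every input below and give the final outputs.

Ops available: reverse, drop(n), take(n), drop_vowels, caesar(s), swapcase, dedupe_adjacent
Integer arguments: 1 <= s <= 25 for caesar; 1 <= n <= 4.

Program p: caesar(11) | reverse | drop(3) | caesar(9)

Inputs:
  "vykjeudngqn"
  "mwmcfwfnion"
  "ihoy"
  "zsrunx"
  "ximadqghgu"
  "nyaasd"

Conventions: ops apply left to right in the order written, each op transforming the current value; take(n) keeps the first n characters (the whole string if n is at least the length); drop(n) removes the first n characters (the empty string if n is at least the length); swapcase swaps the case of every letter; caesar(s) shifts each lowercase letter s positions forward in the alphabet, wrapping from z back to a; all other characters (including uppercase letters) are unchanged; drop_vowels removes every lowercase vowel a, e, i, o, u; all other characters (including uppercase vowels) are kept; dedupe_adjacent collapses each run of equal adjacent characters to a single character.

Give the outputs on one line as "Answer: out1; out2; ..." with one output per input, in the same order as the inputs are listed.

Execution, op by op:
  "vykjeudngqn" -> "gjvupfoyrby" -> "ybryofpuvjg" -> "yofpuvjg" -> "hxoydesp"
  "mwmcfwfnion" -> "xhxnqhqytzy" -> "yztyqhqnxhx" -> "yqhqnxhx" -> "hzqzwgqg"
  "ihoy" -> "tszj" -> "jzst" -> "t" -> "c"
  "zsrunx" -> "kdcfyi" -> "iyfcdk" -> "cdk" -> "lmt"
  "ximadqghgu" -> "itxlobrsrf" -> "frsrbolxti" -> "rbolxti" -> "akxugcr"
  "nyaasd" -> "yjlldo" -> "odlljy" -> "ljy" -> "ush"

"hxoydesp"; "hzqzwgqg"; "c"; "lmt"; "akxugcr"; "ush"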